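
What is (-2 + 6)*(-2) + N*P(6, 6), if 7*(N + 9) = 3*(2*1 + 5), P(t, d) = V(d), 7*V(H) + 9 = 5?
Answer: -32/7 ≈ -4.5714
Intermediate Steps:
V(H) = -4/7 (V(H) = -9/7 + (1/7)*5 = -9/7 + 5/7 = -4/7)
P(t, d) = -4/7
N = -6 (N = -9 + (3*(2*1 + 5))/7 = -9 + (3*(2 + 5))/7 = -9 + (3*7)/7 = -9 + (1/7)*21 = -9 + 3 = -6)
(-2 + 6)*(-2) + N*P(6, 6) = (-2 + 6)*(-2) - 6*(-4/7) = 4*(-2) + 24/7 = -8 + 24/7 = -32/7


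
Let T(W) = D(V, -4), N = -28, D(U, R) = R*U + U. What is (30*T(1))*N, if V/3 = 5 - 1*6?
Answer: -7560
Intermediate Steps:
V = -3 (V = 3*(5 - 1*6) = 3*(5 - 6) = 3*(-1) = -3)
D(U, R) = U + R*U
T(W) = 9 (T(W) = -3*(1 - 4) = -3*(-3) = 9)
(30*T(1))*N = (30*9)*(-28) = 270*(-28) = -7560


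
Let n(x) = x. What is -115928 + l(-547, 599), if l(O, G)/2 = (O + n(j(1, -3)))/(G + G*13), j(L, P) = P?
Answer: -486086654/4193 ≈ -1.1593e+5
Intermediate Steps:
l(O, G) = (-3 + O)/(7*G) (l(O, G) = 2*((O - 3)/(G + G*13)) = 2*((-3 + O)/(G + 13*G)) = 2*((-3 + O)/((14*G))) = 2*((-3 + O)*(1/(14*G))) = 2*((-3 + O)/(14*G)) = (-3 + O)/(7*G))
-115928 + l(-547, 599) = -115928 + (⅐)*(-3 - 547)/599 = -115928 + (⅐)*(1/599)*(-550) = -115928 - 550/4193 = -486086654/4193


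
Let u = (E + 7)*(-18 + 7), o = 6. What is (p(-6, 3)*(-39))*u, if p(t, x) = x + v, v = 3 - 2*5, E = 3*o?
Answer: -42900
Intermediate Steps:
E = 18 (E = 3*6 = 18)
v = -7 (v = 3 - 10 = -7)
p(t, x) = -7 + x (p(t, x) = x - 7 = -7 + x)
u = -275 (u = (18 + 7)*(-18 + 7) = 25*(-11) = -275)
(p(-6, 3)*(-39))*u = ((-7 + 3)*(-39))*(-275) = -4*(-39)*(-275) = 156*(-275) = -42900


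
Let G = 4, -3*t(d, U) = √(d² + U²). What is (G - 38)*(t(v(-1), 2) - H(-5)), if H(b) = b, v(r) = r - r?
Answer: -442/3 ≈ -147.33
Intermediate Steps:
v(r) = 0
t(d, U) = -√(U² + d²)/3 (t(d, U) = -√(d² + U²)/3 = -√(U² + d²)/3)
(G - 38)*(t(v(-1), 2) - H(-5)) = (4 - 38)*(-√(2² + 0²)/3 - 1*(-5)) = -34*(-√(4 + 0)/3 + 5) = -34*(-√4/3 + 5) = -34*(-⅓*2 + 5) = -34*(-⅔ + 5) = -34*13/3 = -442/3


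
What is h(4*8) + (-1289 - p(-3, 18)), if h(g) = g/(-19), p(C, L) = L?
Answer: -24865/19 ≈ -1308.7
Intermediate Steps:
h(g) = -g/19
h(4*8) + (-1289 - p(-3, 18)) = -4*8/19 + (-1289 - 1*18) = -1/19*32 + (-1289 - 18) = -32/19 - 1307 = -24865/19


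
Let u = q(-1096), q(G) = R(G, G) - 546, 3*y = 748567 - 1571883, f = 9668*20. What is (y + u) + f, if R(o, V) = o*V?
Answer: 3358774/3 ≈ 1.1196e+6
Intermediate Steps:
R(o, V) = V*o
f = 193360
y = -823316/3 (y = (748567 - 1571883)/3 = (1/3)*(-823316) = -823316/3 ≈ -2.7444e+5)
q(G) = -546 + G**2 (q(G) = G*G - 546 = G**2 - 546 = -546 + G**2)
u = 1200670 (u = -546 + (-1096)**2 = -546 + 1201216 = 1200670)
(y + u) + f = (-823316/3 + 1200670) + 193360 = 2778694/3 + 193360 = 3358774/3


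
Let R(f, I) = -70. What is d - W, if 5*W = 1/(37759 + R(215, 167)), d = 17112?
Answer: 3224670839/188445 ≈ 17112.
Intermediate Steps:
W = 1/188445 (W = 1/(5*(37759 - 70)) = (⅕)/37689 = (⅕)*(1/37689) = 1/188445 ≈ 5.3066e-6)
d - W = 17112 - 1*1/188445 = 17112 - 1/188445 = 3224670839/188445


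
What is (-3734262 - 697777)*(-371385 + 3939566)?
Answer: -15814317351059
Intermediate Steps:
(-3734262 - 697777)*(-371385 + 3939566) = -4432039*3568181 = -15814317351059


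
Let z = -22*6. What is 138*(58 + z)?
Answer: -10212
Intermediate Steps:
z = -132
138*(58 + z) = 138*(58 - 132) = 138*(-74) = -10212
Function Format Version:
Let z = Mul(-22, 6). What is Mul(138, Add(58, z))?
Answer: -10212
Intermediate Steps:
z = -132
Mul(138, Add(58, z)) = Mul(138, Add(58, -132)) = Mul(138, -74) = -10212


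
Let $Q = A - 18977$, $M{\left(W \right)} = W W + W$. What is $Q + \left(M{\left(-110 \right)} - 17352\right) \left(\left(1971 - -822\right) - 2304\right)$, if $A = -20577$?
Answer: $-2661572$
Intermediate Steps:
$M{\left(W \right)} = W + W^{2}$ ($M{\left(W \right)} = W^{2} + W = W + W^{2}$)
$Q = -39554$ ($Q = -20577 - 18977 = -39554$)
$Q + \left(M{\left(-110 \right)} - 17352\right) \left(\left(1971 - -822\right) - 2304\right) = -39554 + \left(- 110 \left(1 - 110\right) - 17352\right) \left(\left(1971 - -822\right) - 2304\right) = -39554 + \left(\left(-110\right) \left(-109\right) - 17352\right) \left(\left(1971 + 822\right) - 2304\right) = -39554 + \left(11990 - 17352\right) \left(2793 - 2304\right) = -39554 - 2622018 = -2661572$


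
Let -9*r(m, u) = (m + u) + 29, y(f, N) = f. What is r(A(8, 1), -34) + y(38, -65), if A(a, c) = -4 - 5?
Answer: 356/9 ≈ 39.556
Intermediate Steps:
A(a, c) = -9
r(m, u) = -29/9 - m/9 - u/9 (r(m, u) = -((m + u) + 29)/9 = -(29 + m + u)/9 = -29/9 - m/9 - u/9)
r(A(8, 1), -34) + y(38, -65) = (-29/9 - 1/9*(-9) - 1/9*(-34)) + 38 = (-29/9 + 1 + 34/9) + 38 = 14/9 + 38 = 356/9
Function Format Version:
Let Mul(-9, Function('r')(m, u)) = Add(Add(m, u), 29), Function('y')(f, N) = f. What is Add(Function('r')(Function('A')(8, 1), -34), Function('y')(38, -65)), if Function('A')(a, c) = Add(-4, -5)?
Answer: Rational(356, 9) ≈ 39.556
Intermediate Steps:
Function('A')(a, c) = -9
Function('r')(m, u) = Add(Rational(-29, 9), Mul(Rational(-1, 9), m), Mul(Rational(-1, 9), u)) (Function('r')(m, u) = Mul(Rational(-1, 9), Add(Add(m, u), 29)) = Mul(Rational(-1, 9), Add(29, m, u)) = Add(Rational(-29, 9), Mul(Rational(-1, 9), m), Mul(Rational(-1, 9), u)))
Add(Function('r')(Function('A')(8, 1), -34), Function('y')(38, -65)) = Add(Add(Rational(-29, 9), Mul(Rational(-1, 9), -9), Mul(Rational(-1, 9), -34)), 38) = Add(Add(Rational(-29, 9), 1, Rational(34, 9)), 38) = Add(Rational(14, 9), 38) = Rational(356, 9)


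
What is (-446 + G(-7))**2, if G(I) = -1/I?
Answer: 9740641/49 ≈ 1.9879e+5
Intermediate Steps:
(-446 + G(-7))**2 = (-446 - 1/(-7))**2 = (-446 - 1*(-1/7))**2 = (-446 + 1/7)**2 = (-3121/7)**2 = 9740641/49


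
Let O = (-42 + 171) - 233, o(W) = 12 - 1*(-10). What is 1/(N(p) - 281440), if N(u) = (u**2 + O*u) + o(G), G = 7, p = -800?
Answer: 1/441782 ≈ 2.2636e-6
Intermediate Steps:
o(W) = 22 (o(W) = 12 + 10 = 22)
O = -104 (O = 129 - 233 = -104)
N(u) = 22 + u**2 - 104*u (N(u) = (u**2 - 104*u) + 22 = 22 + u**2 - 104*u)
1/(N(p) - 281440) = 1/((22 + (-800)**2 - 104*(-800)) - 281440) = 1/((22 + 640000 + 83200) - 281440) = 1/(723222 - 281440) = 1/441782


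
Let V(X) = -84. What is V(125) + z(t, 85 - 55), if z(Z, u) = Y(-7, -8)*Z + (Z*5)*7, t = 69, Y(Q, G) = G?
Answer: 1779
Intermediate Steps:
z(Z, u) = 27*Z (z(Z, u) = -8*Z + (Z*5)*7 = -8*Z + (5*Z)*7 = -8*Z + 35*Z = 27*Z)
V(125) + z(t, 85 - 55) = -84 + 27*69 = -84 + 1863 = 1779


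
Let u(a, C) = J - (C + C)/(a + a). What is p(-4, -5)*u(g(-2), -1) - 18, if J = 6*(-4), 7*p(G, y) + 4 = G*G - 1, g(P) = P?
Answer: -113/2 ≈ -56.500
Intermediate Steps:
p(G, y) = -5/7 + G²/7 (p(G, y) = -4/7 + (G*G - 1)/7 = -4/7 + (G² - 1)/7 = -4/7 + (-1 + G²)/7 = -4/7 + (-⅐ + G²/7) = -5/7 + G²/7)
J = -24
u(a, C) = -24 - C/a (u(a, C) = -24 - (C + C)/(a + a) = -24 - 2*C/(2*a) = -24 - 2*C*1/(2*a) = -24 - C/a)
p(-4, -5)*u(g(-2), -1) - 18 = (-5/7 + (⅐)*(-4)²)*(-24 - 1*(-1)/(-2)) - 18 = (-5/7 + (⅐)*16)*(-24 - 1*(-1)*(-½)) - 18 = (-5/7 + 16/7)*(-24 - ½) - 18 = (11/7)*(-49/2) - 18 = -77/2 - 18 = -113/2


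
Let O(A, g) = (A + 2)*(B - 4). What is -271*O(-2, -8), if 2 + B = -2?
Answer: 0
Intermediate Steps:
B = -4 (B = -2 - 2 = -4)
O(A, g) = -16 - 8*A (O(A, g) = (A + 2)*(-4 - 4) = (2 + A)*(-8) = -16 - 8*A)
-271*O(-2, -8) = -271*(-16 - 8*(-2)) = -271*(-16 + 16) = -271*0 = 0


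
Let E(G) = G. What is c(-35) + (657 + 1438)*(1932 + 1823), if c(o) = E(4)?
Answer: 7866729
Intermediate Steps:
c(o) = 4
c(-35) + (657 + 1438)*(1932 + 1823) = 4 + (657 + 1438)*(1932 + 1823) = 4 + 2095*3755 = 4 + 7866725 = 7866729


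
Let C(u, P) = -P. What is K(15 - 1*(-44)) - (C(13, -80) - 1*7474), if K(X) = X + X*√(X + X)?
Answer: 7453 + 59*√118 ≈ 8093.9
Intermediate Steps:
K(X) = X + √2*X^(3/2) (K(X) = X + X*√(2*X) = X + X*(√2*√X) = X + √2*X^(3/2))
K(15 - 1*(-44)) - (C(13, -80) - 1*7474) = ((15 - 1*(-44)) + √2*(15 - 1*(-44))^(3/2)) - (-1*(-80) - 1*7474) = ((15 + 44) + √2*(15 + 44)^(3/2)) - (80 - 7474) = (59 + √2*59^(3/2)) - 1*(-7394) = (59 + √2*(59*√59)) + 7394 = (59 + 59*√118) + 7394 = 7453 + 59*√118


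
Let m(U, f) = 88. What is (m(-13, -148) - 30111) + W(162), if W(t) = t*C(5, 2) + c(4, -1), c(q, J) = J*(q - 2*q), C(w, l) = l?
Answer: -29695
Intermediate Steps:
c(q, J) = -J*q (c(q, J) = J*(-q) = -J*q)
W(t) = 4 + 2*t (W(t) = t*2 - 1*(-1)*4 = 2*t + 4 = 4 + 2*t)
(m(-13, -148) - 30111) + W(162) = (88 - 30111) + (4 + 2*162) = -30023 + (4 + 324) = -30023 + 328 = -29695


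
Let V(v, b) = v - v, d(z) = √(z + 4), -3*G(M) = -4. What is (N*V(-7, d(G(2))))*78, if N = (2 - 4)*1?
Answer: 0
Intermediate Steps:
G(M) = 4/3 (G(M) = -⅓*(-4) = 4/3)
d(z) = √(4 + z)
V(v, b) = 0
N = -2 (N = -2*1 = -2)
(N*V(-7, d(G(2))))*78 = -2*0*78 = 0*78 = 0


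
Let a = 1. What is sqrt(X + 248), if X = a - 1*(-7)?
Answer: 16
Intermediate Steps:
X = 8 (X = 1 - 1*(-7) = 1 + 7 = 8)
sqrt(X + 248) = sqrt(8 + 248) = sqrt(256) = 16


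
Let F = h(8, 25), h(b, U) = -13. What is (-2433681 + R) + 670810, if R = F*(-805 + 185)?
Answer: -1754811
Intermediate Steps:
F = -13
R = 8060 (R = -13*(-805 + 185) = -13*(-620) = 8060)
(-2433681 + R) + 670810 = (-2433681 + 8060) + 670810 = -2425621 + 670810 = -1754811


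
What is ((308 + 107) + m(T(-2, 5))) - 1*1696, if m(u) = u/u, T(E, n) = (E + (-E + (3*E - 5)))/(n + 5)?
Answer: -1280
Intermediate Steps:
T(E, n) = (-5 + 3*E)/(5 + n) (T(E, n) = (E + (-E + (-5 + 3*E)))/(5 + n) = (E + (-5 + 2*E))/(5 + n) = (-5 + 3*E)/(5 + n))
m(u) = 1
((308 + 107) + m(T(-2, 5))) - 1*1696 = ((308 + 107) + 1) - 1*1696 = (415 + 1) - 1696 = 416 - 1696 = -1280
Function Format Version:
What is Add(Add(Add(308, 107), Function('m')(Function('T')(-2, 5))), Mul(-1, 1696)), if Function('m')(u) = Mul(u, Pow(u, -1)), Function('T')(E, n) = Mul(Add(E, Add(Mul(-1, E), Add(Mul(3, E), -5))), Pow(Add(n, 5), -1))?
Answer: -1280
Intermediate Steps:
Function('T')(E, n) = Mul(Pow(Add(5, n), -1), Add(-5, Mul(3, E))) (Function('T')(E, n) = Mul(Add(E, Add(Mul(-1, E), Add(-5, Mul(3, E)))), Pow(Add(5, n), -1)) = Mul(Add(E, Add(-5, Mul(2, E))), Pow(Add(5, n), -1)) = Mul(Add(-5, Mul(3, E)), Pow(Add(5, n), -1)) = Mul(Pow(Add(5, n), -1), Add(-5, Mul(3, E))))
Function('m')(u) = 1
Add(Add(Add(308, 107), Function('m')(Function('T')(-2, 5))), Mul(-1, 1696)) = Add(Add(Add(308, 107), 1), Mul(-1, 1696)) = Add(Add(415, 1), -1696) = Add(416, -1696) = -1280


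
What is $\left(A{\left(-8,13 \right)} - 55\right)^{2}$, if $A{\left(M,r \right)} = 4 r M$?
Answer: $221841$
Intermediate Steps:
$A{\left(M,r \right)} = 4 M r$
$\left(A{\left(-8,13 \right)} - 55\right)^{2} = \left(4 \left(-8\right) 13 - 55\right)^{2} = \left(-416 - 55\right)^{2} = \left(-471\right)^{2} = 221841$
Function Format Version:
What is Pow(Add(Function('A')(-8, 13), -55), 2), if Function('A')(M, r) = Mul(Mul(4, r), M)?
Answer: 221841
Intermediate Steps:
Function('A')(M, r) = Mul(4, M, r)
Pow(Add(Function('A')(-8, 13), -55), 2) = Pow(Add(Mul(4, -8, 13), -55), 2) = Pow(Add(-416, -55), 2) = Pow(-471, 2) = 221841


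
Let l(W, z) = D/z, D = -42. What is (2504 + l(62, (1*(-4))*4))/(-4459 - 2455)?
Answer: -20053/55312 ≈ -0.36254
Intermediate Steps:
l(W, z) = -42/z
(2504 + l(62, (1*(-4))*4))/(-4459 - 2455) = (2504 - 42/((1*(-4))*4))/(-4459 - 2455) = (2504 - 42/((-4*4)))/(-6914) = (2504 - 42/(-16))*(-1/6914) = (2504 - 42*(-1/16))*(-1/6914) = (2504 + 21/8)*(-1/6914) = (20053/8)*(-1/6914) = -20053/55312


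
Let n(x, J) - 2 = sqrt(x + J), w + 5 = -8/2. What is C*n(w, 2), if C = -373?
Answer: -746 - 373*I*sqrt(7) ≈ -746.0 - 986.87*I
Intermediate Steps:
w = -9 (w = -5 - 8/2 = -5 - 8*1/2 = -5 - 4 = -9)
n(x, J) = 2 + sqrt(J + x) (n(x, J) = 2 + sqrt(x + J) = 2 + sqrt(J + x))
C*n(w, 2) = -373*(2 + sqrt(2 - 9)) = -373*(2 + sqrt(-7)) = -373*(2 + I*sqrt(7)) = -746 - 373*I*sqrt(7)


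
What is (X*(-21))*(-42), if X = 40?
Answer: 35280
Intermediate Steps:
(X*(-21))*(-42) = (40*(-21))*(-42) = -840*(-42) = 35280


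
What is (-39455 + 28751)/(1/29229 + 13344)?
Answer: -312867216/390031777 ≈ -0.80216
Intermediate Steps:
(-39455 + 28751)/(1/29229 + 13344) = -10704/(1/29229 + 13344) = -10704/390031777/29229 = -10704*29229/390031777 = -312867216/390031777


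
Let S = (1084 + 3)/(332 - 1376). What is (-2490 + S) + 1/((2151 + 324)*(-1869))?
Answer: -1336667541941/536589900 ≈ -2491.0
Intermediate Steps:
S = -1087/1044 (S = 1087/(-1044) = 1087*(-1/1044) = -1087/1044 ≈ -1.0412)
(-2490 + S) + 1/((2151 + 324)*(-1869)) = (-2490 - 1087/1044) + 1/((2151 + 324)*(-1869)) = -2600647/1044 - 1/1869/2475 = -2600647/1044 + (1/2475)*(-1/1869) = -2600647/1044 - 1/4625775 = -1336667541941/536589900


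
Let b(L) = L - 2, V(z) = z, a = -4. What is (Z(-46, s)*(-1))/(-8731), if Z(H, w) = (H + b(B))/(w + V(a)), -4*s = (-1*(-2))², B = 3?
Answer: 9/8731 ≈ 0.0010308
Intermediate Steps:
b(L) = -2 + L
s = -1 (s = -(-1*(-2))²/4 = -¼*2² = -¼*4 = -1)
Z(H, w) = (1 + H)/(-4 + w) (Z(H, w) = (H + (-2 + 3))/(w - 4) = (H + 1)/(-4 + w) = (1 + H)/(-4 + w))
(Z(-46, s)*(-1))/(-8731) = (((1 - 46)/(-4 - 1))*(-1))/(-8731) = ((-45/(-5))*(-1))*(-1/8731) = (-⅕*(-45)*(-1))*(-1/8731) = (9*(-1))*(-1/8731) = -9*(-1/8731) = 9/8731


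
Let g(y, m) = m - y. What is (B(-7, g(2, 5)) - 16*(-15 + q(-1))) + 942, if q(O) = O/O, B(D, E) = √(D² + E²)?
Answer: 1166 + √58 ≈ 1173.6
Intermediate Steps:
q(O) = 1
(B(-7, g(2, 5)) - 16*(-15 + q(-1))) + 942 = (√((-7)² + (5 - 1*2)²) - 16*(-15 + 1)) + 942 = (√(49 + (5 - 2)²) - 16*(-14)) + 942 = (√(49 + 3²) + 224) + 942 = (√(49 + 9) + 224) + 942 = (√58 + 224) + 942 = (224 + √58) + 942 = 1166 + √58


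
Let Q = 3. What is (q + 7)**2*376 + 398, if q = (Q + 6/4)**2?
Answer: 559203/2 ≈ 2.7960e+5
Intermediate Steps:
q = 81/4 (q = (3 + 6/4)**2 = (3 + 6*(1/4))**2 = (3 + 3/2)**2 = (9/2)**2 = 81/4 ≈ 20.250)
(q + 7)**2*376 + 398 = (81/4 + 7)**2*376 + 398 = (109/4)**2*376 + 398 = (11881/16)*376 + 398 = 558407/2 + 398 = 559203/2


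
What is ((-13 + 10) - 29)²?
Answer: 1024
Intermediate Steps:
((-13 + 10) - 29)² = (-3 - 29)² = (-32)² = 1024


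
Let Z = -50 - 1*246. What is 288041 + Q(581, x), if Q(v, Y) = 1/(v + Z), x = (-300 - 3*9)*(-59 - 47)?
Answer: 82091686/285 ≈ 2.8804e+5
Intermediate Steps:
x = 34662 (x = (-300 - 27)*(-106) = -327*(-106) = 34662)
Z = -296 (Z = -50 - 246 = -296)
Q(v, Y) = 1/(-296 + v) (Q(v, Y) = 1/(v - 296) = 1/(-296 + v))
288041 + Q(581, x) = 288041 + 1/(-296 + 581) = 288041 + 1/285 = 82091686/285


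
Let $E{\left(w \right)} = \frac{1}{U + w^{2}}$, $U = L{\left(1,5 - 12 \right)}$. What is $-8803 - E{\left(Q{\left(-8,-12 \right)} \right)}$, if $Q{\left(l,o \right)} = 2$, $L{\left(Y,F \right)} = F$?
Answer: $- \frac{26408}{3} \approx -8802.7$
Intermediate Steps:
$U = -7$ ($U = 5 - 12 = -7$)
$E{\left(w \right)} = \frac{1}{-7 + w^{2}}$
$-8803 - E{\left(Q{\left(-8,-12 \right)} \right)} = -8803 - \frac{1}{-7 + 2^{2}} = -8803 - \frac{1}{-7 + 4} = -8803 - \frac{1}{-3} = -8803 - - \frac{1}{3} = -8803 + \frac{1}{3} = - \frac{26408}{3}$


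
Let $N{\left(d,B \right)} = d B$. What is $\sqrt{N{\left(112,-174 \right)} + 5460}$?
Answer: $2 i \sqrt{3507} \approx 118.44 i$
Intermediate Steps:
$N{\left(d,B \right)} = B d$
$\sqrt{N{\left(112,-174 \right)} + 5460} = \sqrt{\left(-174\right) 112 + 5460} = \sqrt{-19488 + 5460} = \sqrt{-14028} = 2 i \sqrt{3507}$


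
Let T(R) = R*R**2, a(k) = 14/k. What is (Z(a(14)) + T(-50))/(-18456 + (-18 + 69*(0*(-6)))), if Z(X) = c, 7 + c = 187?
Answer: 62410/9237 ≈ 6.7565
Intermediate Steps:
c = 180 (c = -7 + 187 = 180)
Z(X) = 180
T(R) = R**3
(Z(a(14)) + T(-50))/(-18456 + (-18 + 69*(0*(-6)))) = (180 + (-50)**3)/(-18456 + (-18 + 69*(0*(-6)))) = (180 - 125000)/(-18456 + (-18 + 69*0)) = -124820/(-18456 + (-18 + 0)) = -124820/(-18456 - 18) = -124820/(-18474) = -124820*(-1/18474) = 62410/9237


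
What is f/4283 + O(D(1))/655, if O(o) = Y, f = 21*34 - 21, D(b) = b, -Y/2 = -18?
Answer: 608103/2805365 ≈ 0.21676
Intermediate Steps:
Y = 36 (Y = -2*(-18) = 36)
f = 693 (f = 714 - 21 = 693)
O(o) = 36
f/4283 + O(D(1))/655 = 693/4283 + 36/655 = 608103/2805365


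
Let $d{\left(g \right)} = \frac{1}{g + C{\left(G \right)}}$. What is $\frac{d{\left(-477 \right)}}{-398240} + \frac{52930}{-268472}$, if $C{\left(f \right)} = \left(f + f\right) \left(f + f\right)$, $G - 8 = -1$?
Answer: $- \frac{740394333841}{3755434660960} \approx -0.19715$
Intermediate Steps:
$G = 7$ ($G = 8 - 1 = 7$)
$C{\left(f \right)} = 4 f^{2}$ ($C{\left(f \right)} = 2 f 2 f = 4 f^{2}$)
$d{\left(g \right)} = \frac{1}{196 + g}$ ($d{\left(g \right)} = \frac{1}{g + 4 \cdot 7^{2}} = \frac{1}{g + 4 \cdot 49} = \frac{1}{g + 196} = \frac{1}{196 + g}$)
$\frac{d{\left(-477 \right)}}{-398240} + \frac{52930}{-268472} = \frac{1}{\left(196 - 477\right) \left(-398240\right)} + \frac{52930}{-268472} = \frac{1}{-281} \left(- \frac{1}{398240}\right) + 52930 \left(- \frac{1}{268472}\right) = \left(- \frac{1}{281}\right) \left(- \frac{1}{398240}\right) - \frac{26465}{134236} = \frac{1}{111905440} - \frac{26465}{134236} = - \frac{740394333841}{3755434660960}$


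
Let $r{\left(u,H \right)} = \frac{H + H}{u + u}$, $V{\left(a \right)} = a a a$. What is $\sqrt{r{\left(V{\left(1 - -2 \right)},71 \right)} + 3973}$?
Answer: $\frac{\sqrt{322026}}{9} \approx 63.053$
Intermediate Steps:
$V{\left(a \right)} = a^{3}$ ($V{\left(a \right)} = a^{2} a = a^{3}$)
$r{\left(u,H \right)} = \frac{H}{u}$ ($r{\left(u,H \right)} = \frac{2 H}{2 u} = 2 H \frac{1}{2 u} = \frac{H}{u}$)
$\sqrt{r{\left(V{\left(1 - -2 \right)},71 \right)} + 3973} = \sqrt{\frac{71}{\left(1 - -2\right)^{3}} + 3973} = \sqrt{\frac{71}{\left(1 + 2\right)^{3}} + 3973} = \sqrt{\frac{71}{3^{3}} + 3973} = \sqrt{\frac{71}{27} + 3973} = \sqrt{\frac{107342}{27}} = \frac{\sqrt{322026}}{9}$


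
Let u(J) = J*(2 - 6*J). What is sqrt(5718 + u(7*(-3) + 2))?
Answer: sqrt(3514) ≈ 59.279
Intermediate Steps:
u(J) = J*(2 - 6*J)
sqrt(5718 + u(7*(-3) + 2)) = sqrt(5718 + 2*(7*(-3) + 2)*(1 - 3*(7*(-3) + 2))) = sqrt(5718 + 2*(-21 + 2)*(1 - 3*(-21 + 2))) = sqrt(5718 + 2*(-19)*(1 - 3*(-19))) = sqrt(5718 + 2*(-19)*(1 + 57)) = sqrt(5718 + 2*(-19)*58) = sqrt(5718 - 2204) = sqrt(3514)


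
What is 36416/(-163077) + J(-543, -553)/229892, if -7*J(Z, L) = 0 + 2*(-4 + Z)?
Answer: -29211911633/131215341894 ≈ -0.22263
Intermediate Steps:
J(Z, L) = 8/7 - 2*Z/7 (J(Z, L) = -(0 + 2*(-4 + Z))/7 = -(0 + (-8 + 2*Z))/7 = -(-8 + 2*Z)/7 = 8/7 - 2*Z/7)
36416/(-163077) + J(-543, -553)/229892 = 36416/(-163077) + (8/7 - 2/7*(-543))/229892 = 36416*(-1/163077) + (8/7 + 1086/7)*(1/229892) = -36416/163077 + (1094/7)*(1/229892) = -36416/163077 + 547/804622 = -29211911633/131215341894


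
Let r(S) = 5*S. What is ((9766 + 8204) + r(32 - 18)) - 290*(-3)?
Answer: 18910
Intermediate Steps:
((9766 + 8204) + r(32 - 18)) - 290*(-3) = ((9766 + 8204) + 5*(32 - 18)) - 290*(-3) = (17970 + 5*14) + 870 = (17970 + 70) + 870 = 18040 + 870 = 18910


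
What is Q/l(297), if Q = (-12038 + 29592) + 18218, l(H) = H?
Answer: 1084/9 ≈ 120.44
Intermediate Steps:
Q = 35772 (Q = 17554 + 18218 = 35772)
Q/l(297) = 35772/297 = 35772*(1/297) = 1084/9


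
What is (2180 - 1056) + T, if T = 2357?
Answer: 3481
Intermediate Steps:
(2180 - 1056) + T = (2180 - 1056) + 2357 = 1124 + 2357 = 3481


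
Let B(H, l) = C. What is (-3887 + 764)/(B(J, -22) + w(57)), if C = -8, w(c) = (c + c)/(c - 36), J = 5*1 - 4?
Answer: 2429/2 ≈ 1214.5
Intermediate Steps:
J = 1 (J = 5 - 4 = 1)
w(c) = 2*c/(-36 + c) (w(c) = (2*c)/(-36 + c) = 2*c/(-36 + c))
B(H, l) = -8
(-3887 + 764)/(B(J, -22) + w(57)) = (-3887 + 764)/(-8 + 2*57/(-36 + 57)) = -3123/(-8 + 2*57/21) = -3123/(-8 + 2*57*(1/21)) = -3123/(-8 + 38/7) = -3123/(-18/7) = -3123*(-7/18) = 2429/2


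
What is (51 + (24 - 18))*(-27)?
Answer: -1539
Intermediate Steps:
(51 + (24 - 18))*(-27) = (51 + 6)*(-27) = 57*(-27) = -1539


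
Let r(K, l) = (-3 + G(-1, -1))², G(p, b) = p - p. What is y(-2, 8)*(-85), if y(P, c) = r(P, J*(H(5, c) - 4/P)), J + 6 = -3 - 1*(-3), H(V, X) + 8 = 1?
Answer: -765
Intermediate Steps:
G(p, b) = 0
H(V, X) = -7 (H(V, X) = -8 + 1 = -7)
J = -6 (J = -6 + (-3 - 1*(-3)) = -6 + (-3 + 3) = -6 + 0 = -6)
r(K, l) = 9 (r(K, l) = (-3 + 0)² = (-3)² = 9)
y(P, c) = 9
y(-2, 8)*(-85) = 9*(-85) = -765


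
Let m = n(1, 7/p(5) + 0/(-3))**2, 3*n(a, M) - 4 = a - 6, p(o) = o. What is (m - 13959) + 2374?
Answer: -104264/9 ≈ -11585.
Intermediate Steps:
n(a, M) = -2/3 + a/3 (n(a, M) = 4/3 + (a - 6)/3 = 4/3 + (-6 + a)/3 = 4/3 + (-2 + a/3) = -2/3 + a/3)
m = 1/9 (m = (-2/3 + (1/3)*1)**2 = (-2/3 + 1/3)**2 = (-1/3)**2 = 1/9 ≈ 0.11111)
(m - 13959) + 2374 = (1/9 - 13959) + 2374 = -125630/9 + 2374 = -104264/9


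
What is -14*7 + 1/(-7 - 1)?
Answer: -785/8 ≈ -98.125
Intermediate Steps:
-14*7 + 1/(-7 - 1) = -98 + 1/(-8) = -98 - ⅛ = -785/8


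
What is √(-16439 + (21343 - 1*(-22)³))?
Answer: 72*√3 ≈ 124.71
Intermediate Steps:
√(-16439 + (21343 - 1*(-22)³)) = √(-16439 + (21343 - 1*(-10648))) = √(-16439 + (21343 + 10648)) = √(-16439 + 31991) = √15552 = 72*√3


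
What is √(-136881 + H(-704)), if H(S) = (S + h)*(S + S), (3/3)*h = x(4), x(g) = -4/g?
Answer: √855759 ≈ 925.07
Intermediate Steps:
h = -1 (h = -4/4 = -4*¼ = -1)
H(S) = 2*S*(-1 + S) (H(S) = (S - 1)*(S + S) = (-1 + S)*(2*S) = 2*S*(-1 + S))
√(-136881 + H(-704)) = √(-136881 + 2*(-704)*(-1 - 704)) = √(-136881 + 2*(-704)*(-705)) = √(-136881 + 992640) = √855759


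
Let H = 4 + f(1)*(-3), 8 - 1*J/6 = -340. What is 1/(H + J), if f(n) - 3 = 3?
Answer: 1/2074 ≈ 0.00048216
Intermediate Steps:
J = 2088 (J = 48 - 6*(-340) = 48 + 2040 = 2088)
f(n) = 6 (f(n) = 3 + 3 = 6)
H = -14 (H = 4 + 6*(-3) = 4 - 18 = -14)
1/(H + J) = 1/(-14 + 2088) = 1/2074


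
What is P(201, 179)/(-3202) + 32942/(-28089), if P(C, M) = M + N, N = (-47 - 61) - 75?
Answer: -52683964/44970489 ≈ -1.1715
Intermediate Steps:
N = -183 (N = -108 - 75 = -183)
P(C, M) = -183 + M (P(C, M) = M - 183 = -183 + M)
P(201, 179)/(-3202) + 32942/(-28089) = (-183 + 179)/(-3202) + 32942/(-28089) = -4*(-1/3202) + 32942*(-1/28089) = 2/1601 - 32942/28089 = -52683964/44970489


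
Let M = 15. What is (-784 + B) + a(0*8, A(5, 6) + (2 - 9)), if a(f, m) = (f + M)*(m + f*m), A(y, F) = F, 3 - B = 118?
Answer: -914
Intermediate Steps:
B = -115 (B = 3 - 1*118 = 3 - 118 = -115)
a(f, m) = (15 + f)*(m + f*m) (a(f, m) = (f + 15)*(m + f*m) = (15 + f)*(m + f*m))
(-784 + B) + a(0*8, A(5, 6) + (2 - 9)) = (-784 - 115) + (6 + (2 - 9))*(15 + (0*8)² + 16*(0*8)) = -899 + (6 - 7)*(15 + 0² + 16*0) = -899 - (15 + 0 + 0) = -899 - 1*15 = -899 - 15 = -914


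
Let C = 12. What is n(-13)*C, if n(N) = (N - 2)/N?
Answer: 180/13 ≈ 13.846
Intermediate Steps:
n(N) = (-2 + N)/N
n(-13)*C = ((-2 - 13)/(-13))*12 = -1/13*(-15)*12 = (15/13)*12 = 180/13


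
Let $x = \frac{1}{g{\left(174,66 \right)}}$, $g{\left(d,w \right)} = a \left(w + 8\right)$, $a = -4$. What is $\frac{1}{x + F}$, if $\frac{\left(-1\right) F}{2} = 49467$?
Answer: $- \frac{296}{29284465} \approx -1.0108 \cdot 10^{-5}$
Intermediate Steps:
$F = -98934$ ($F = \left(-2\right) 49467 = -98934$)
$g{\left(d,w \right)} = -32 - 4 w$ ($g{\left(d,w \right)} = - 4 \left(w + 8\right) = - 4 \left(8 + w\right) = -32 - 4 w$)
$x = - \frac{1}{296}$ ($x = \frac{1}{-32 - 264} = \frac{1}{-296} = - \frac{1}{296} \approx -0.0033784$)
$\frac{1}{x + F} = \frac{1}{- \frac{1}{296} - 98934} = \frac{1}{- \frac{29284465}{296}} = - \frac{296}{29284465}$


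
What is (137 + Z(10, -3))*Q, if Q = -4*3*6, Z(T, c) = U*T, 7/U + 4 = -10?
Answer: -9504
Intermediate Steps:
U = -½ (U = 7/(-4 - 10) = 7/(-14) = 7*(-1/14) = -½ ≈ -0.50000)
Z(T, c) = -T/2
Q = -72 (Q = -12*6 = -72)
(137 + Z(10, -3))*Q = (137 - ½*10)*(-72) = (137 - 5)*(-72) = 132*(-72) = -9504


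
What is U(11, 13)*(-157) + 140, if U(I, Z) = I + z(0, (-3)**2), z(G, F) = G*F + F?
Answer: -3000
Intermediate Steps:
z(G, F) = F + F*G (z(G, F) = F*G + F = F + F*G)
U(I, Z) = 9 + I (U(I, Z) = I + (-3)**2*(1 + 0) = I + 9*1 = I + 9 = 9 + I)
U(11, 13)*(-157) + 140 = (9 + 11)*(-157) + 140 = 20*(-157) + 140 = -3140 + 140 = -3000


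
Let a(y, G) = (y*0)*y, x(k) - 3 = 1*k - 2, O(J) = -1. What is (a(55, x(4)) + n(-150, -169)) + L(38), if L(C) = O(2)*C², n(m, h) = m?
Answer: -1594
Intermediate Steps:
x(k) = 1 + k (x(k) = 3 + (1*k - 2) = 3 + (k - 2) = 3 + (-2 + k) = 1 + k)
L(C) = -C²
a(y, G) = 0 (a(y, G) = 0*y = 0)
(a(55, x(4)) + n(-150, -169)) + L(38) = (0 - 150) - 1*38² = -150 - 1*1444 = -150 - 1444 = -1594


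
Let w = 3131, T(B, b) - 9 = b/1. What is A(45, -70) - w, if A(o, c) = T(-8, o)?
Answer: -3077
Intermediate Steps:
T(B, b) = 9 + b (T(B, b) = 9 + b/1 = 9 + b*1 = 9 + b)
A(o, c) = 9 + o
A(45, -70) - w = (9 + 45) - 1*3131 = 54 - 3131 = -3077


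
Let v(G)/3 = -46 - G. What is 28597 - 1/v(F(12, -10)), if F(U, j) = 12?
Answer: 4975879/174 ≈ 28597.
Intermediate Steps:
v(G) = -138 - 3*G (v(G) = 3*(-46 - G) = -138 - 3*G)
28597 - 1/v(F(12, -10)) = 28597 - 1/(-138 - 3*12) = 28597 - 1/(-138 - 36) = 28597 - 1/(-174) = 28597 - 1*(-1/174) = 28597 + 1/174 = 4975879/174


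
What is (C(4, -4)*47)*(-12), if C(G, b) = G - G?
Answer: 0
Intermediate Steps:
C(G, b) = 0
(C(4, -4)*47)*(-12) = (0*47)*(-12) = 0*(-12) = 0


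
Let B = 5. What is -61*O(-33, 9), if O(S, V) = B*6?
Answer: -1830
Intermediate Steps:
O(S, V) = 30 (O(S, V) = 5*6 = 30)
-61*O(-33, 9) = -61*30 = -1830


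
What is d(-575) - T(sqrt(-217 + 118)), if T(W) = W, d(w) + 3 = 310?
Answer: 307 - 3*I*sqrt(11) ≈ 307.0 - 9.9499*I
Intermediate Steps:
d(w) = 307 (d(w) = -3 + 310 = 307)
d(-575) - T(sqrt(-217 + 118)) = 307 - sqrt(-217 + 118) = 307 - sqrt(-99) = 307 - 3*I*sqrt(11)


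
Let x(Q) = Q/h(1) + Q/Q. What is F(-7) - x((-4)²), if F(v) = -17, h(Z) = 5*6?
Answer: -278/15 ≈ -18.533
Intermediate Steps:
h(Z) = 30
x(Q) = 1 + Q/30 (x(Q) = Q/30 + Q/Q = Q*(1/30) + 1 = Q/30 + 1 = 1 + Q/30)
F(-7) - x((-4)²) = -17 - (1 + (1/30)*(-4)²) = -17 - (1 + (1/30)*16) = -17 - (1 + 8/15) = -17 - 1*23/15 = -17 - 23/15 = -278/15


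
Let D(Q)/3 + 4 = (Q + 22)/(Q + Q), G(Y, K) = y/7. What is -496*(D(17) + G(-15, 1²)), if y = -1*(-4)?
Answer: 471448/119 ≈ 3961.7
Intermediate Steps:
y = 4
G(Y, K) = 4/7
D(Q) = -12 + 3*(22 + Q)/(2*Q) (D(Q) = -12 + 3*((Q + 22)/(Q + Q)) = -12 + 3*((22 + Q)/((2*Q))) = -12 + 3*((22 + Q)*(1/(2*Q))) = -12 + 3*((22 + Q)/(2*Q)) = -12 + 3*(22 + Q)/(2*Q))
-496*(D(17) + G(-15, 1²)) = -496*((-21/2 + 33/17) + 4/7) = -496*(-291/34 + 4/7) = -496*(-1901/238) = 471448/119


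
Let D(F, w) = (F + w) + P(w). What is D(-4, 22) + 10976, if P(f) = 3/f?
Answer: 241871/22 ≈ 10994.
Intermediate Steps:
D(F, w) = F + w + 3/w (D(F, w) = (F + w) + 3/w = F + w + 3/w)
D(-4, 22) + 10976 = (-4 + 22 + 3/22) + 10976 = 399/22 + 10976 = 241871/22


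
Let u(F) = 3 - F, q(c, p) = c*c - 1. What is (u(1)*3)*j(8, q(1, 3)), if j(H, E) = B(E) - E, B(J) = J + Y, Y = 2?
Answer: 12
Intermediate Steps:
B(J) = 2 + J (B(J) = J + 2 = 2 + J)
q(c, p) = -1 + c**2 (q(c, p) = c**2 - 1 = -1 + c**2)
j(H, E) = 2 (j(H, E) = (2 + E) - E = 2)
(u(1)*3)*j(8, q(1, 3)) = ((3 - 1*1)*3)*2 = ((3 - 1)*3)*2 = (2*3)*2 = 6*2 = 12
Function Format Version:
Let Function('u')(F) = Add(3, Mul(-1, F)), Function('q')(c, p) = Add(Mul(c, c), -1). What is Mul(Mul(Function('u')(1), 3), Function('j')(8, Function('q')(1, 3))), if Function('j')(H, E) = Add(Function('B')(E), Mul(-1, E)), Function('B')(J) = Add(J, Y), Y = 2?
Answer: 12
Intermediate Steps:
Function('B')(J) = Add(2, J) (Function('B')(J) = Add(J, 2) = Add(2, J))
Function('q')(c, p) = Add(-1, Pow(c, 2)) (Function('q')(c, p) = Add(Pow(c, 2), -1) = Add(-1, Pow(c, 2)))
Function('j')(H, E) = 2 (Function('j')(H, E) = Add(Add(2, E), Mul(-1, E)) = 2)
Mul(Mul(Function('u')(1), 3), Function('j')(8, Function('q')(1, 3))) = Mul(Mul(Add(3, Mul(-1, 1)), 3), 2) = Mul(Mul(Add(3, -1), 3), 2) = Mul(Mul(2, 3), 2) = Mul(6, 2) = 12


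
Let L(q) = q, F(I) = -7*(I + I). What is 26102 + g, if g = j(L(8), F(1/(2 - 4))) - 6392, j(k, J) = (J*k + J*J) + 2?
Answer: 19817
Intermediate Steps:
F(I) = -14*I
j(k, J) = 2 + J² + J*k (j(k, J) = (J*k + J²) + 2 = (J² + J*k) + 2 = 2 + J² + J*k)
g = -6285 (g = (2 + (-14/(2 - 4))² - 14/(2 - 4)*8) - 6392 = (2 + (-14/(-2))² - 14/(-2)*8) - 6392 = (2 + (-14*(-½))² - 14*(-½)*8) - 6392 = (2 + 7² + 7*8) - 6392 = (2 + 49 + 56) - 6392 = 107 - 6392 = -6285)
26102 + g = 26102 - 6285 = 19817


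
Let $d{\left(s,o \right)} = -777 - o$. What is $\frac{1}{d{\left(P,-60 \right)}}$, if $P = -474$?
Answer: $- \frac{1}{717} \approx -0.0013947$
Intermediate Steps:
$\frac{1}{d{\left(P,-60 \right)}} = \frac{1}{-777 - -60} = \frac{1}{-777 + 60} = \frac{1}{-717} = - \frac{1}{717}$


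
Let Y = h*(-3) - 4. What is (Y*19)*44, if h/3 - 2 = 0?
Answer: -18392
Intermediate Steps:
h = 6 (h = 6 + 3*0 = 6 + 0 = 6)
Y = -22 (Y = 6*(-3) - 4 = -18 - 4 = -22)
(Y*19)*44 = -22*19*44 = -418*44 = -18392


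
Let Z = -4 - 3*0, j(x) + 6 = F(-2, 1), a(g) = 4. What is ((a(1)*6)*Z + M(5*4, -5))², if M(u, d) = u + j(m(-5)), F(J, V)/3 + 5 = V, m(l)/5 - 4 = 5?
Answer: 8836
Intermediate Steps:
m(l) = 45 (m(l) = 20 + 5*5 = 20 + 25 = 45)
F(J, V) = -15 + 3*V
j(x) = -18 (j(x) = -6 + (-15 + 3*1) = -6 + (-15 + 3) = -6 - 12 = -18)
M(u, d) = -18 + u (M(u, d) = u - 18 = -18 + u)
Z = -4 (Z = -4 + 0 = -4)
((a(1)*6)*Z + M(5*4, -5))² = ((4*6)*(-4) + (-18 + 5*4))² = (24*(-4) + (-18 + 20))² = (-96 + 2)² = (-94)² = 8836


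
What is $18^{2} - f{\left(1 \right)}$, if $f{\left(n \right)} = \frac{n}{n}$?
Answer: $323$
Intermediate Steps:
$f{\left(n \right)} = 1$
$18^{2} - f{\left(1 \right)} = 18^{2} - 1 = 324 - 1 = 323$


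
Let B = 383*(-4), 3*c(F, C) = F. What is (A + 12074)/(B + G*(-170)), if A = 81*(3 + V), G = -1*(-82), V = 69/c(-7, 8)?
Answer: -17363/27076 ≈ -0.64127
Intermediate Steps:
c(F, C) = F/3
V = -207/7 (V = 69/(((1/3)*(-7))) = 69/(-7/3) = 69*(-3/7) = -207/7 ≈ -29.571)
G = 82
A = -15066/7 (A = 81*(3 - 207/7) = 81*(-186/7) = -15066/7 ≈ -2152.3)
B = -1532
(A + 12074)/(B + G*(-170)) = (-15066/7 + 12074)/(-1532 + 82*(-170)) = 69452/(7*(-1532 - 13940)) = (69452/7)/(-15472) = (69452/7)*(-1/15472) = -17363/27076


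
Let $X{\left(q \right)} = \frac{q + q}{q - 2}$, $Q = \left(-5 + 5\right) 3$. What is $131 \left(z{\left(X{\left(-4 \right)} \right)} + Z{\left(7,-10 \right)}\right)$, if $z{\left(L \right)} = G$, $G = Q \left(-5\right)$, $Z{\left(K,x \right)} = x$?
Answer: $-1310$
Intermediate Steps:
$Q = 0$ ($Q = 0 \cdot 3 = 0$)
$X{\left(q \right)} = \frac{2 q}{-2 + q}$
$G = 0$ ($G = 0 \left(-5\right) = 0$)
$z{\left(L \right)} = 0$
$131 \left(z{\left(X{\left(-4 \right)} \right)} + Z{\left(7,-10 \right)}\right) = 131 \left(0 - 10\right) = 131 \left(-10\right) = -1310$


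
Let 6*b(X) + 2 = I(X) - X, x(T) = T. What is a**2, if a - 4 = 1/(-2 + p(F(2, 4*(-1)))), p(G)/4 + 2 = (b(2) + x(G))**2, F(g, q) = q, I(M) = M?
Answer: 5536609/343396 ≈ 16.123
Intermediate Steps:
b(X) = -1/3 (b(X) = -1/3 + (X - X)/6 = -1/3 + (1/6)*0 = -1/3 + 0 = -1/3)
p(G) = -8 + 4*(-1/3 + G)**2
a = 2353/586 (a = 4 + 1/(-2 + (-8 + 4*(-1 + 3*(4*(-1)))**2/9)) = 4 + 1/(-2 + (-8 + 4*(-1 + 3*(-4))**2/9)) = 4 + 1/(-2 + (-8 + 4*(-1 - 12)**2/9)) = 4 + 1/(-2 + (-8 + (4/9)*(-13)**2)) = 4 + 1/(-2 + (-8 + (4/9)*169)) = 4 + 1/(-2 + (-8 + 676/9)) = 4 + 1/(-2 + 604/9) = 4 + 1/(586/9) = 4 + 9/586 = 2353/586 ≈ 4.0154)
a**2 = (2353/586)**2 = 5536609/343396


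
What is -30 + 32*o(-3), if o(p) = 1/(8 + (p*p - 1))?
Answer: -28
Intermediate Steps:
o(p) = 1/(7 + p²) (o(p) = 1/(8 + (p² - 1)) = 1/(8 + (-1 + p²)) = 1/(7 + p²))
-30 + 32*o(-3) = -30 + 32/(7 + (-3)²) = -30 + 32/(7 + 9) = -30 + 32/16 = -30 + 32*(1/16) = -30 + 2 = -28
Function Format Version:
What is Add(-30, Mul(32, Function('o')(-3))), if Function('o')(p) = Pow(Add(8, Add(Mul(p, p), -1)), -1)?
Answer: -28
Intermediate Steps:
Function('o')(p) = Pow(Add(7, Pow(p, 2)), -1) (Function('o')(p) = Pow(Add(8, Add(Pow(p, 2), -1)), -1) = Pow(Add(8, Add(-1, Pow(p, 2))), -1) = Pow(Add(7, Pow(p, 2)), -1))
Add(-30, Mul(32, Function('o')(-3))) = Add(-30, Mul(32, Pow(Add(7, Pow(-3, 2)), -1))) = Add(-30, Mul(32, Pow(Add(7, 9), -1))) = Add(-30, Mul(32, Pow(16, -1))) = Add(-30, Mul(32, Rational(1, 16))) = Add(-30, 2) = -28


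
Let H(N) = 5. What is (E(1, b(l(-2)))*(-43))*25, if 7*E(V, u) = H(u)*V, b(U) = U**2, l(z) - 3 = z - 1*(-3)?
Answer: -5375/7 ≈ -767.86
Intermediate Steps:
l(z) = 6 + z (l(z) = 3 + (z - 1*(-3)) = 3 + (z + 3) = 3 + (3 + z) = 6 + z)
E(V, u) = 5*V/7 (E(V, u) = (5*V)/7 = 5*V/7)
(E(1, b(l(-2)))*(-43))*25 = (((5/7)*1)*(-43))*25 = ((5/7)*(-43))*25 = -215/7*25 = -5375/7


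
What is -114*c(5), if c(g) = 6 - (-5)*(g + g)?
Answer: -6384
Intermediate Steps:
c(g) = 6 + 10*g (c(g) = 6 - (-5)*2*g = 6 - (-10)*g = 6 + 10*g)
-114*c(5) = -114*(6 + 10*5) = -114*(6 + 50) = -114*56 = -6384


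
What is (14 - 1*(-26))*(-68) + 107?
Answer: -2613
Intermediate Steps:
(14 - 1*(-26))*(-68) + 107 = (14 + 26)*(-68) + 107 = 40*(-68) + 107 = -2720 + 107 = -2613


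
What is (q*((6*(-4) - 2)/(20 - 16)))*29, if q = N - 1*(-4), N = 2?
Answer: -1131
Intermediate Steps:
q = 6 (q = 2 - 1*(-4) = 2 + 4 = 6)
(q*((6*(-4) - 2)/(20 - 16)))*29 = (6*((6*(-4) - 2)/(20 - 16)))*29 = (6*((-24 - 2)/4))*29 = (6*(-26*¼))*29 = (6*(-13/2))*29 = -39*29 = -1131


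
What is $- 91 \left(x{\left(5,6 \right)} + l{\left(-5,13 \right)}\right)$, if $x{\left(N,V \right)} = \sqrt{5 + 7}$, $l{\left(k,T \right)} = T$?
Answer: $-1183 - 182 \sqrt{3} \approx -1498.2$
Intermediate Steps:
$x{\left(N,V \right)} = 2 \sqrt{3}$ ($x{\left(N,V \right)} = \sqrt{12} = 2 \sqrt{3}$)
$- 91 \left(x{\left(5,6 \right)} + l{\left(-5,13 \right)}\right) = - 91 \left(2 \sqrt{3} + 13\right) = - 91 \left(13 + 2 \sqrt{3}\right) = -1183 - 182 \sqrt{3}$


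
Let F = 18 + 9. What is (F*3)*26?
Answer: 2106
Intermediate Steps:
F = 27
(F*3)*26 = (27*3)*26 = 81*26 = 2106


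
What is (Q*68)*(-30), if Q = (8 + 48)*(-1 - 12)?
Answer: 1485120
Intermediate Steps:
Q = -728 (Q = 56*(-13) = -728)
(Q*68)*(-30) = -728*68*(-30) = -49504*(-30) = 1485120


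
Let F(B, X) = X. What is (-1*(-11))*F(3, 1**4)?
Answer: 11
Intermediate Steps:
(-1*(-11))*F(3, 1**4) = -1*(-11)*1**4 = 11*1 = 11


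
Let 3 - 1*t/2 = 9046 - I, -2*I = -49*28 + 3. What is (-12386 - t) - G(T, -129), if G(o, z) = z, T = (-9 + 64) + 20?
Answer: 4460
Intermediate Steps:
T = 75 (T = 55 + 20 = 75)
I = 1369/2 (I = -(-49*28 + 3)/2 = -(-1372 + 3)/2 = -1/2*(-1369) = 1369/2 ≈ 684.50)
t = -16717 (t = 6 - 2*(9046 - 1*1369/2) = 6 - 2*(9046 - 1369/2) = 6 - 2*16723/2 = 6 - 16723 = -16717)
(-12386 - t) - G(T, -129) = (-12386 - 1*(-16717)) - 1*(-129) = (-12386 + 16717) + 129 = 4331 + 129 = 4460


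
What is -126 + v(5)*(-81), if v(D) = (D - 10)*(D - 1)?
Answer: 1494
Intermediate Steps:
v(D) = (-1 + D)*(-10 + D) (v(D) = (-10 + D)*(-1 + D) = (-1 + D)*(-10 + D))
-126 + v(5)*(-81) = -126 + (10 + 5² - 11*5)*(-81) = -126 + (10 + 25 - 55)*(-81) = -126 - 20*(-81) = -126 + 1620 = 1494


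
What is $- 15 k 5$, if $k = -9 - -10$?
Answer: $-75$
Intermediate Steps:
$k = 1$ ($k = -9 + 10 = 1$)
$- 15 k 5 = \left(-15\right) 1 \cdot 5 = \left(-15\right) 5 = -75$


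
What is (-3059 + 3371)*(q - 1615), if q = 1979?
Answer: 113568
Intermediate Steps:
(-3059 + 3371)*(q - 1615) = (-3059 + 3371)*(1979 - 1615) = 312*364 = 113568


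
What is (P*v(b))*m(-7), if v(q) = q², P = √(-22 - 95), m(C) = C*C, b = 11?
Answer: 17787*I*√13 ≈ 64132.0*I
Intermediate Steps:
m(C) = C²
P = 3*I*√13 (P = √(-117) = 3*I*√13 ≈ 10.817*I)
(P*v(b))*m(-7) = ((3*I*√13)*11²)*(-7)² = ((3*I*√13)*121)*49 = (363*I*√13)*49 = 17787*I*√13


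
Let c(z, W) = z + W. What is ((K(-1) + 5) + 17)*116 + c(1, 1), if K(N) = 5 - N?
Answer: 3250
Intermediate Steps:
c(z, W) = W + z
((K(-1) + 5) + 17)*116 + c(1, 1) = (((5 - 1*(-1)) + 5) + 17)*116 + (1 + 1) = (((5 + 1) + 5) + 17)*116 + 2 = ((6 + 5) + 17)*116 + 2 = (11 + 17)*116 + 2 = 28*116 + 2 = 3248 + 2 = 3250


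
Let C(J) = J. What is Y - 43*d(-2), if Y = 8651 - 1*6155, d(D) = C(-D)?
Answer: 2410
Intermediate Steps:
d(D) = -D
Y = 2496 (Y = 8651 - 6155 = 2496)
Y - 43*d(-2) = 2496 - (-43)*(-2) = 2496 - 43*2 = 2496 - 86 = 2410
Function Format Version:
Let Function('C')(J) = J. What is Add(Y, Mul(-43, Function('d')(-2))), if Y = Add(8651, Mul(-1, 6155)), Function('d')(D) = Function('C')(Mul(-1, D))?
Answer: 2410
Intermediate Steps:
Function('d')(D) = Mul(-1, D)
Y = 2496 (Y = Add(8651, -6155) = 2496)
Add(Y, Mul(-43, Function('d')(-2))) = Add(2496, Mul(-43, Mul(-1, -2))) = Add(2496, Mul(-43, 2)) = Add(2496, -86) = 2410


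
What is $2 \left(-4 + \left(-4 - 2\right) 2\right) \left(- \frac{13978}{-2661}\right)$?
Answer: $- \frac{447296}{2661} \approx -168.09$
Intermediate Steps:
$2 \left(-4 + \left(-4 - 2\right) 2\right) \left(- \frac{13978}{-2661}\right) = 2 \left(-4 - 12\right) \left(\left(-13978\right) \left(- \frac{1}{2661}\right)\right) = 2 \left(-4 - 12\right) \frac{13978}{2661} = 2 \left(-16\right) \frac{13978}{2661} = \left(-32\right) \frac{13978}{2661} = - \frac{447296}{2661}$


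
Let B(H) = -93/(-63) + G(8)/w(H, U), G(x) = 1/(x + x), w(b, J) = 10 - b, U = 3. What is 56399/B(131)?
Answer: 2292957744/59995 ≈ 38219.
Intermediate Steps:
G(x) = 1/(2*x)
B(H) = 31/21 + 1/(16*(10 - H)) (B(H) = -93/(-63) + ((½)/8)/(10 - H) = -93*(-1/63) + ((½)*(⅛))/(10 - H) = 31/21 + 1/(16*(10 - H)))
56399/B(131) = 56399/(((-4981 + 496*131)/(336*(-10 + 131)))) = 56399/(((1/336)*(-4981 + 64976)/121)) = 56399/(((1/336)*(1/121)*59995)) = 56399/(59995/40656) = 56399*(40656/59995) = 2292957744/59995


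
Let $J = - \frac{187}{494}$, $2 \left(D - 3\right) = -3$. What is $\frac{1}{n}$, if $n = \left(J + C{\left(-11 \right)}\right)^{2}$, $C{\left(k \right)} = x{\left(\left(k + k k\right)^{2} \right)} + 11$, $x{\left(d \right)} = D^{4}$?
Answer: $\frac{15618304}{3841892289} \approx 0.0040653$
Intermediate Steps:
$D = \frac{3}{2}$ ($D = 3 + \frac{1}{2} \left(-3\right) = 3 - \frac{3}{2} = \frac{3}{2} \approx 1.5$)
$J = - \frac{187}{494}$ ($J = \left(-187\right) \frac{1}{494} = - \frac{187}{494} \approx -0.37854$)
$x{\left(d \right)} = \frac{81}{16}$ ($x{\left(d \right)} = \left(\frac{3}{2}\right)^{4} = \frac{81}{16}$)
$C{\left(k \right)} = \frac{257}{16}$ ($C{\left(k \right)} = \frac{81}{16} + 11 = \frac{257}{16}$)
$n = \frac{3841892289}{15618304}$ ($n = \left(- \frac{187}{494} + \frac{257}{16}\right)^{2} = \left(\frac{61983}{3952}\right)^{2} = \frac{3841892289}{15618304} \approx 245.99$)
$\frac{1}{n} = \frac{1}{\frac{3841892289}{15618304}} = \frac{15618304}{3841892289}$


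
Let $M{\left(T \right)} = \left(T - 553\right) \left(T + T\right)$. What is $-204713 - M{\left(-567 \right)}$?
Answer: $-1474793$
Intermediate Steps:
$M{\left(T \right)} = 2 T \left(-553 + T\right)$ ($M{\left(T \right)} = \left(-553 + T\right) 2 T = 2 T \left(-553 + T\right)$)
$-204713 - M{\left(-567 \right)} = -204713 - 2 \left(-567\right) \left(-553 - 567\right) = -204713 - 2 \left(-567\right) \left(-1120\right) = -204713 - 1270080 = -1474793$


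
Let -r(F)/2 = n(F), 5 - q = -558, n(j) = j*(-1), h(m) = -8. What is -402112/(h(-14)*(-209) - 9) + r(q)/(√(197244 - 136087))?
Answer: -402112/1663 + 1126*√61157/61157 ≈ -237.25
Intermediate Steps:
n(j) = -j
q = 563 (q = 5 - 1*(-558) = 5 + 558 = 563)
r(F) = 2*F (r(F) = -(-2)*F = 2*F)
-402112/(h(-14)*(-209) - 9) + r(q)/(√(197244 - 136087)) = -402112/(-8*(-209) - 9) + (2*563)/(√(197244 - 136087)) = -402112/(1672 - 9) + 1126/(√61157) = -402112/1663 + 1126*(√61157/61157) = -402112*1/1663 + 1126*√61157/61157 = -402112/1663 + 1126*√61157/61157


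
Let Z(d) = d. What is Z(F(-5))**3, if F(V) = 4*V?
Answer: -8000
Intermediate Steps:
Z(F(-5))**3 = (4*(-5))**3 = (-20)**3 = -8000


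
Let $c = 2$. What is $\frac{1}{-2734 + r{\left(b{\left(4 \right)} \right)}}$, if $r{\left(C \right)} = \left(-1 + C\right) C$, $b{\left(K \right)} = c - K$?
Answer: $- \frac{1}{2728} \approx -0.00036657$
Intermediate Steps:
$b{\left(K \right)} = 2 - K$
$r{\left(C \right)} = C \left(-1 + C\right)$
$\frac{1}{-2734 + r{\left(b{\left(4 \right)} \right)}} = \frac{1}{-2734 + \left(2 - 4\right) \left(-1 + \left(2 - 4\right)\right)} = \frac{1}{-2734 - 2 \left(-1 - 2\right)} = \frac{1}{-2734 - -6} = \frac{1}{-2734 + 6} = \frac{1}{-2728} = - \frac{1}{2728}$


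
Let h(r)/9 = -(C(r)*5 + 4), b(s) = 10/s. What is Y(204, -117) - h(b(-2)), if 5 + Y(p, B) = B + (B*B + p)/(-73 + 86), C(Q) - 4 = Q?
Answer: 12190/13 ≈ 937.69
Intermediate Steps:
C(Q) = 4 + Q
Y(p, B) = -5 + B + p/13 + B**2/13 (Y(p, B) = -5 + (B + (B*B + p)/(-73 + 86)) = -5 + (B + (B**2 + p)/13) = -5 + (B + (p + B**2)*(1/13)) = -5 + (B + (p/13 + B**2/13)) = -5 + (B + p/13 + B**2/13) = -5 + B + p/13 + B**2/13)
h(r) = -216 - 45*r (h(r) = 9*(-((4 + r)*5 + 4)) = 9*(-((20 + 5*r) + 4)) = 9*(-(24 + 5*r)) = 9*(-24 - 5*r) = -216 - 45*r)
Y(204, -117) - h(b(-2)) = (-5 - 117 + (1/13)*204 + (1/13)*(-117)**2) - (-216 - 450/(-2)) = (-5 - 117 + 204/13 + (1/13)*13689) - (-216 - 450*(-1)/2) = (-5 - 117 + 204/13 + 1053) - (-216 - 45*(-5)) = 12307/13 - (-216 + 225) = 12307/13 - 1*9 = 12307/13 - 9 = 12190/13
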